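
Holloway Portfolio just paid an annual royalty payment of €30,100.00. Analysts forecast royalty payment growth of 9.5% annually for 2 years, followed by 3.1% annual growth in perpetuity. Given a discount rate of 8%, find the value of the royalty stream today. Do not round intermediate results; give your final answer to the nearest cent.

€712503.17

D_1 = 32959.50000
D_2 = 36090.65250
Terminal value at year 2: TV = D_2×(1+g_2)/(r−g_2) = 37209.46273/0.049 = 759376.79036
P_0 = D_1/(1+r)^1 + D_2/(1+r)^2 + TV/(1+r)^2
    = 30518.05556 + 30941.91744 + 651043.20161 = 712503.17460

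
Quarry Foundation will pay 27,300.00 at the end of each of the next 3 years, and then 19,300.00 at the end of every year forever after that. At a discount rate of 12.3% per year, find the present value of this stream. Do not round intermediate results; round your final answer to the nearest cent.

176026.60

PV of 3-year annuity: 27,300.00 × [1 − (1+0.123)^−3] / 0.123 = 65233.44102
Perpetuity value at year 3: 19,300.00 / 0.123 = 156910.56911
PV of perpetuity: 156910.56911 / (1+0.123)^3 = 110793.15476
Total PV = 65233.44102 + 110793.15476 = 176026.59578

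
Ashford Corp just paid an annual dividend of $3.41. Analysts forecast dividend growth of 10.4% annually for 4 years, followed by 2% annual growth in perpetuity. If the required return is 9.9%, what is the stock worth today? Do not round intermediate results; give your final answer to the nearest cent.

$58.63

D_1 = 3.76464
D_2 = 4.15616
D_3 = 4.58840
D_4 = 5.06560
Terminal value at year 4: TV = D_4×(1+g_2)/(r−g_2) = 5.16691/0.079 = 65.40392
P_0 = D_1/(1+r)^1 + D_2/(1+r)^2 + D_3/(1+r)^3 + D_4/(1+r)^4 + TV/(1+r)^4
    = 3.42551 + 3.44110 + 3.45675 + 3.47248 + 44.83457 = 58.63042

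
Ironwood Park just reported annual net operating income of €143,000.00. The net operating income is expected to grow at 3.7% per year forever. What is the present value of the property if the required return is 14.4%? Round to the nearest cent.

D₁ = D₀ × (1 + g) = €143,000.00 × 1.037 = €148,291.0000
Growing perpetuity: P = D₁ / (r − g) = €148,291.0000 / (0.144 − 0.037) = €1,385,897.20

€1385897.20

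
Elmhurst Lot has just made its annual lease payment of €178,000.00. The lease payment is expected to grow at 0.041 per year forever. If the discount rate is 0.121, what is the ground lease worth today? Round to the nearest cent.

D₁ = D₀ × (1 + g) = €178,000.00 × 1.041 = €185,298.0000
Growing perpetuity: P = D₁ / (r − g) = €185,298.0000 / (0.121 − 0.041) = €2,316,225.00

€2316225.00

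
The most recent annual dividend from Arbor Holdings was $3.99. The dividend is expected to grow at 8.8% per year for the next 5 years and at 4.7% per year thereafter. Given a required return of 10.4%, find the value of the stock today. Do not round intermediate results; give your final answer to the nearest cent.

$87.23

D_1 = 4.34112
D_2 = 4.72314
D_3 = 5.13877
D_4 = 5.59099
D_5 = 6.08299
Terminal value at year 5: TV = D_5×(1+g_2)/(r−g_2) = 6.36889/0.057 = 111.73499
P_0 = D_1/(1+r)^1 + D_2/(1+r)^2 + D_3/(1+r)^3 + D_4/(1+r)^4 + D_5/(1+r)^5 + TV/(1+r)^5
    = 3.93217 + 3.87519 + 3.81902 + 3.76368 + 3.70913 + 68.13085 = 87.23004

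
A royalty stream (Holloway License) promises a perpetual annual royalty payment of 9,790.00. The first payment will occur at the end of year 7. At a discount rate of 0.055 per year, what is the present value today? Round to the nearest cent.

Value at end of year 6: C / r = 9,790.00 / 0.055 = 178,000.0000
Discount to today: PV = 178,000.0000 / (1 + 0.055)^6 = 178,000.0000 / 1.378843 = 129,093.76

129093.76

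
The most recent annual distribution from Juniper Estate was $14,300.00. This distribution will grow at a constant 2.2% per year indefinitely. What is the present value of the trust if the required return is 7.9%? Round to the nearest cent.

D₁ = D₀ × (1 + g) = $14,300.00 × 1.022 = $14,614.6000
Growing perpetuity: P = D₁ / (r − g) = $14,614.6000 / (0.079 − 0.022) = $256,396.49

$256396.49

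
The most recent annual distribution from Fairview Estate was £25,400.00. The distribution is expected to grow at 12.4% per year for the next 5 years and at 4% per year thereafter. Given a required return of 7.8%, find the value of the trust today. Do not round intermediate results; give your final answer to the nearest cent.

D_1 = 28549.60000
D_2 = 32089.75040
D_3 = 36068.87945
D_4 = 40541.42050
D_5 = 45568.55664
Terminal value at year 5: TV = D_5×(1+g_2)/(r−g_2) = 47391.29891/0.038 = 1247139.44498
P_0 = D_1/(1+r)^1 + D_2/(1+r)^2 + D_3/(1+r)^3 + D_4/(1+r)^4 + D_5/(1+r)^5 + TV/(1+r)^5
    = 26483.85900 + 27613.96801 + 28792.30060 + 30020.91454 + 31301.95542 + 856685.09559 = 1000898.09315

£1000898.09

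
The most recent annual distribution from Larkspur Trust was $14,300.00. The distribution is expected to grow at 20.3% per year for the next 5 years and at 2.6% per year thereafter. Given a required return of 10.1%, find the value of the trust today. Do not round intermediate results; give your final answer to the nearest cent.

D_1 = 17202.90000
D_2 = 20695.08870
D_3 = 24896.19171
D_4 = 29950.11862
D_5 = 36029.99270
Terminal value at year 5: TV = D_5×(1+g_2)/(r−g_2) = 36966.77251/0.075 = 492890.30017
P_0 = D_1/(1+r)^1 + D_2/(1+r)^2 + D_3/(1+r)^3 + D_4/(1+r)^4 + D_5/(1+r)^5 + TV/(1+r)^5
    = 15624.79564 + 17072.32439 + 18653.95662 + 20382.11609 + 22270.37753 + 304658.76461 = 398662.33489

$398662.33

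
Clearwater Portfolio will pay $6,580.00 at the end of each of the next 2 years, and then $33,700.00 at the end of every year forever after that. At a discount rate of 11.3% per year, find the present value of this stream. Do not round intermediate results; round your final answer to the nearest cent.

$251970.81

PV of 2-year annuity: $6,580.00 × [1 − (1+0.113)^−2] / 0.113 = 11223.67447
Perpetuity value at year 2: $33,700.00 / 0.113 = 298230.08850
PV of perpetuity: 298230.08850 / (1+0.113)^2 = 240747.13566
Total PV = 11223.67447 + 240747.13566 = 251970.81013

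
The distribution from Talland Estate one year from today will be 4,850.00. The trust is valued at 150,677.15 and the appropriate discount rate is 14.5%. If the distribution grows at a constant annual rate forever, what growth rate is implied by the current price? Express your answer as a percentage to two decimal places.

P = D₁/(r−g) ⇒ g = r − D₁/P = 0.145 − 4,850.00/150,677.15 = 0.112812

11.28%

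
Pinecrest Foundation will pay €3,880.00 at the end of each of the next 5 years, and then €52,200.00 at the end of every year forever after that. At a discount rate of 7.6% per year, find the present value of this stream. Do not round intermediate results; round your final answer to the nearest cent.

€491863.18

PV of 5-year annuity: €3,880.00 × [1 − (1+0.076)^−5] / 0.076 = 15656.42047
Perpetuity value at year 5: €52,200.00 / 0.076 = 686842.10526
PV of perpetuity: 686842.10526 / (1+0.076)^5 = 476206.75772
Total PV = 15656.42047 + 476206.75772 = 491863.17819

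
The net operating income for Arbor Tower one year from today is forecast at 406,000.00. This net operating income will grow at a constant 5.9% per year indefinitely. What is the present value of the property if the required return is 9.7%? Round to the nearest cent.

10684210.53

Growing perpetuity: P = D₁ / (r − g) = 406,000.0000 / (0.097 − 0.059) = 10,684,210.53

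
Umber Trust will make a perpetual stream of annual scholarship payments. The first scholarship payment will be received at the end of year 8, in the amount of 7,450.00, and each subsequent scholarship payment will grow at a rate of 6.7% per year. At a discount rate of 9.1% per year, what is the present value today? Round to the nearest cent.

168722.02

Value at end of year 7: C₁ / (r − g) = 7,450.00 / (0.091 − 0.067) = 310,416.6667
Discount to today: PV = 310,416.6667 / (1 + 0.091)^7 = 310,416.6667 / 1.839811 = 168,722.02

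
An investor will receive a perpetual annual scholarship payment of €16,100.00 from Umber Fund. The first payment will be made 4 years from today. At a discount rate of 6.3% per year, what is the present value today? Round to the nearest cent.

Value at end of year 3: C / r = €16,100.00 / 0.063 = €255,555.5556
Discount to today: PV = €255,555.5556 / (1 + 0.063)^3 = €255,555.5556 / 1.201157 = €212,757.82

€212757.82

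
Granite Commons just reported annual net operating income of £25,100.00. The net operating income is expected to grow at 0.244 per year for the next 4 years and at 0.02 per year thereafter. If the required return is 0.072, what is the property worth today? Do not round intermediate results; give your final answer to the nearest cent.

D_1 = 31224.40000
D_2 = 38843.15360
D_3 = 48320.88308
D_4 = 60111.17855
Terminal value at year 4: TV = D_4×(1+g_2)/(r−g_2) = 61313.40212/0.052 = 1179103.88693
P_0 = D_1/(1+r)^1 + D_2/(1+r)^2 + D_3/(1+r)^3 + D_4/(1+r)^4 + TV/(1+r)^4
    = 29127.23881 + 33800.63906 + 39223.87593 + 45517.25900 + 892838.54201 = 1040507.55481

£1040507.55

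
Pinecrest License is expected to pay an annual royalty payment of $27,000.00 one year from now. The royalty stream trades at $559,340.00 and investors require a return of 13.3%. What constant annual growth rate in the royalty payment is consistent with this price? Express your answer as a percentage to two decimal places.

8.47%

P = D₁/(r−g) ⇒ g = r − D₁/P = 0.133 − $27,000.00/$559,340.00 = 0.084729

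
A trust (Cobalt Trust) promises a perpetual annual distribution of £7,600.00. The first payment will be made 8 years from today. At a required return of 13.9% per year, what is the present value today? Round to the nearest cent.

£21985.32

Value at end of year 7: C / r = £7,600.00 / 0.139 = £54,676.2590
Discount to today: PV = £54,676.2590 / (1 + 0.139)^7 = £54,676.2590 / 2.486944 = £21,985.32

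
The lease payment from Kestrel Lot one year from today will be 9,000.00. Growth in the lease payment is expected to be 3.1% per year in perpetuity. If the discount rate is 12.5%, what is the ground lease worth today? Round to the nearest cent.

95744.68

Growing perpetuity: P = D₁ / (r − g) = 9,000.0000 / (0.125 − 0.031) = 95,744.68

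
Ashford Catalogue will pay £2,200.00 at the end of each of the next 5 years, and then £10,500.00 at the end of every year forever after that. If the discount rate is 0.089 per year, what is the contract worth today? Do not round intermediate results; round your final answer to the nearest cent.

PV of 5-year annuity: £2,200.00 × [1 − (1+0.089)^−5] / 0.089 = 8579.48223
Perpetuity value at year 5: £10,500.00 / 0.089 = 117977.52809
PV of perpetuity: 117977.52809 / (1+0.089)^5 = 77029.99925
Total PV = 8579.48223 + 77029.99925 = 85609.48149

£85609.48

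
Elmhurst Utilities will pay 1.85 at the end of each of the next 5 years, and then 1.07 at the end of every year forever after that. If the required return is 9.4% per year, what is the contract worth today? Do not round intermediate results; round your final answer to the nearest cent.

PV of 5-year annuity: 1.85 × [1 − (1+0.094)^−5] / 0.094 = 7.12179
Perpetuity value at year 5: 1.07 / 0.094 = 11.38298
PV of perpetuity: 11.38298 / (1+0.094)^5 = 7.26389
Total PV = 7.12179 + 7.26389 = 14.38568

14.39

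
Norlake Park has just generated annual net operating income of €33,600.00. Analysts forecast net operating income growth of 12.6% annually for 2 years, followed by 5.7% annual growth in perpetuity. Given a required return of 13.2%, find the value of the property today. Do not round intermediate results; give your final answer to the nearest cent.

D_1 = 37833.60000
D_2 = 42600.63360
Terminal value at year 2: TV = D_2×(1+g_2)/(r−g_2) = 45028.86972/0.075 = 600384.92954
P_0 = D_1/(1+r)^1 + D_2/(1+r)^2 + TV/(1+r)^2
    = 33421.90813 + 33244.76020 + 468529.48715 = 535196.15548

€535196.16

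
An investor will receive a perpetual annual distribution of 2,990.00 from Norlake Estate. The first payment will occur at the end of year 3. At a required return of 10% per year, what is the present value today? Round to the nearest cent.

Value at end of year 2: C / r = 2,990.00 / 0.1 = 29,900.0000
Discount to today: PV = 29,900.0000 / (1 + 0.1)^2 = 29,900.0000 / 1.210000 = 24,710.74

24710.74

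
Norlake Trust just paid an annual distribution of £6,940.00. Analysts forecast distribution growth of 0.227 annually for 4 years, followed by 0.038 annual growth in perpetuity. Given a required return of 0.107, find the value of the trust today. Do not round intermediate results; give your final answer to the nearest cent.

D_1 = 8515.38000
D_2 = 10448.37126
D_3 = 12820.15154
D_4 = 15730.32593
Terminal value at year 4: TV = D_4×(1+g_2)/(r−g_2) = 16328.07832/0.069 = 236638.81624
P_0 = D_1/(1+r)^1 + D_2/(1+r)^2 + D_3/(1+r)^3 + D_4/(1+r)^4 + TV/(1+r)^4
    = 7692.30352 + 8526.15756 + 9450.40229 + 10474.83614 + 157577.96973 = 193721.66924

£193721.67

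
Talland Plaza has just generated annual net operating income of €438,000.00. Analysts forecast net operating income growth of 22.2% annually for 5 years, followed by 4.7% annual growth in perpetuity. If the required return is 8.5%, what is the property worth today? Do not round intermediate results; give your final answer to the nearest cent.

€25042934.85

D_1 = 535236.00000
D_2 = 654058.39200
D_3 = 799259.35502
D_4 = 976694.93184
D_5 = 1193521.20671
Terminal value at year 5: TV = D_5×(1+g_2)/(r−g_2) = 1249616.70342/0.038 = 32884650.09008
P_0 = D_1/(1+r)^1 + D_2/(1+r)^2 + D_3/(1+r)^3 + D_4/(1+r)^4 + D_5/(1+r)^5 + TV/(1+r)^5
    = 493305.06912 + 555593.35896 + 625746.62179 + 704757.94639 + 793745.81612 + 21869786.03885 = 25042934.85123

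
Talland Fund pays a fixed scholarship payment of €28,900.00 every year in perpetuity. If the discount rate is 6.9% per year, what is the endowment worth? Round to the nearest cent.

€418840.58

Level perpetuity: PV = C / r = €28,900.00 / 0.069 = €418,840.58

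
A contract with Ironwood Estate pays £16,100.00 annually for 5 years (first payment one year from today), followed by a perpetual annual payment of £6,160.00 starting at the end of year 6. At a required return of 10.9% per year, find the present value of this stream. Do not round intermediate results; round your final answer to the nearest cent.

£93343.58

PV of 5-year annuity: £16,100.00 × [1 − (1+0.109)^−5] / 0.109 = 59653.93088
Perpetuity value at year 5: £6,160.00 / 0.109 = 56513.76147
PV of perpetuity: 56513.76147 / (1+0.109)^5 = 33689.64878
Total PV = 59653.93088 + 33689.64878 = 93343.57966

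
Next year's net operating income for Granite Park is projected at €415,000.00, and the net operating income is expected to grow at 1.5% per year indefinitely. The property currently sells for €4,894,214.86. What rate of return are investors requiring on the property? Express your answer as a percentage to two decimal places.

9.98%

P = D₁/(r − g) ⇒ r = D₁/P + g = €415,000.0000/€4,894,214.86 + 0.015 = 0.084794 + 0.015 = 0.099794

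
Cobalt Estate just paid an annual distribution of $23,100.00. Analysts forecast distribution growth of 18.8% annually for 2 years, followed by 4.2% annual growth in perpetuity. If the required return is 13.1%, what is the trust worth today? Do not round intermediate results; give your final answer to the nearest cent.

D_1 = 27442.80000
D_2 = 32602.04640
Terminal value at year 2: TV = D_2×(1+g_2)/(r−g_2) = 33971.33235/0.089 = 381700.36347
P_0 = D_1/(1+r)^1 + D_2/(1+r)^2 + TV/(1+r)^2
    = 24264.19098 + 25487.05472 + 298399.00018 = 348150.24588

$348150.25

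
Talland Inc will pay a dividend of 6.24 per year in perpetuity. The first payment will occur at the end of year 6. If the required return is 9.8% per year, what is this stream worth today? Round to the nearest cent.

39.90

Value at end of year 5: C / r = 6.24 / 0.098 = 63.6735
Discount to today: PV = 63.6735 / (1 + 0.098)^5 = 63.6735 / 1.595922 = 39.90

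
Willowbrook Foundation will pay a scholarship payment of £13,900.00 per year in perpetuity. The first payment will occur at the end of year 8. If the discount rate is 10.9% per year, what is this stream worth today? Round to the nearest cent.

£61811.24

Value at end of year 7: C / r = £13,900.00 / 0.109 = £127,522.9358
Discount to today: PV = £127,522.9358 / (1 + 0.109)^7 = £127,522.9358 / 2.063103 = £61,811.24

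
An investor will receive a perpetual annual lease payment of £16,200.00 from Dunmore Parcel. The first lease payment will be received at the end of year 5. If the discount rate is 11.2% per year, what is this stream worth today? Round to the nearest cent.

£94597.10

Value at end of year 4: C / r = £16,200.00 / 0.112 = £144,642.8571
Discount to today: PV = £144,642.8571 / (1 + 0.112)^4 = £144,642.8571 / 1.529041 = £94,597.10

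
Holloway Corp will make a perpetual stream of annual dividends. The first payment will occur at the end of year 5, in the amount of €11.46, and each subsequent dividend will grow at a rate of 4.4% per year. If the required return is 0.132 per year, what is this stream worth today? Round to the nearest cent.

Value at end of year 4: C₁ / (r − g) = €11.46 / (0.132 − 0.044) = €130.2273
Discount to today: PV = €130.2273 / (1 + 0.132)^4 = €130.2273 / 1.642047 = €79.31

€79.31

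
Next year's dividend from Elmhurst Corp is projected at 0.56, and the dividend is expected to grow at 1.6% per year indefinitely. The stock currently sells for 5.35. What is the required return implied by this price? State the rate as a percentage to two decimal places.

12.07%

P = D₁/(r − g) ⇒ r = D₁/P + g = 0.5600/5.35 + 0.016 = 0.104673 + 0.016 = 0.120673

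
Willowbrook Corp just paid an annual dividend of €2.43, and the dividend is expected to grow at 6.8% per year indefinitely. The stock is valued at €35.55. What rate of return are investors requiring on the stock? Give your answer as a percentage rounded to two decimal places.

14.10%

D₁ = €2.43 × 1.068 = €2.5952
P = D₁/(r − g) ⇒ r = D₁/P + g = €2.5952/€35.55 + 0.068 = 0.073003 + 0.068 = 0.141003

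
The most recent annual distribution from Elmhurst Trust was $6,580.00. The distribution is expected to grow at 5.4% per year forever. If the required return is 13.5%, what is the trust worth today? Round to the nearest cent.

$85621.23

D₁ = D₀ × (1 + g) = $6,580.00 × 1.054 = $6,935.3200
Growing perpetuity: P = D₁ / (r − g) = $6,935.3200 / (0.135 − 0.054) = $85,621.23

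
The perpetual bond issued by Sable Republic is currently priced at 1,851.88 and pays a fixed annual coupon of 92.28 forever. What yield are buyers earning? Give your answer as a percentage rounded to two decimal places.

4.98%

P = C/r ⇒ r = C/P = 92.28/1,851.88 = 0.049830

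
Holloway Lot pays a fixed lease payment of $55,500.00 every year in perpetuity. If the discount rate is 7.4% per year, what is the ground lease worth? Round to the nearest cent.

$750000.00

Level perpetuity: PV = C / r = $55,500.00 / 0.074 = $750,000.00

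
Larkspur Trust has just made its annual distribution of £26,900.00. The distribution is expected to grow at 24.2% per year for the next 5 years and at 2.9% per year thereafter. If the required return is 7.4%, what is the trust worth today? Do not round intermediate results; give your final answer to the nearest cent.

£1484584.93

D_1 = 33409.80000
D_2 = 41494.97160
D_3 = 51536.75473
D_4 = 64008.64937
D_5 = 79498.74252
Terminal value at year 5: TV = D_5×(1+g_2)/(r−g_2) = 81804.20605/0.045 = 1817871.24560
P_0 = D_1/(1+r)^1 + D_2/(1+r)^2 + D_3/(1+r)^3 + D_4/(1+r)^4 + D_5/(1+r)^5 + TV/(1+r)^5
    = 31107.82123 + 35973.84913 + 41601.04341 + 48108.46919 + 55633.81633 + 1272159.93339 = 1484584.93268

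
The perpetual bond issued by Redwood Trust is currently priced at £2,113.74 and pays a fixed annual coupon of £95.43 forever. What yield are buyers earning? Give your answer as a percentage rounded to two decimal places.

4.51%

P = C/r ⇒ r = C/P = £95.43/£2,113.74 = 0.045147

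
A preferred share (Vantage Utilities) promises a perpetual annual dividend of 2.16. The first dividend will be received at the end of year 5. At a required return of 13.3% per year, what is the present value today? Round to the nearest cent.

9.86

Value at end of year 4: C / r = 2.16 / 0.133 = 16.2406
Discount to today: PV = 16.2406 / (1 + 0.133)^4 = 16.2406 / 1.647857 = 9.86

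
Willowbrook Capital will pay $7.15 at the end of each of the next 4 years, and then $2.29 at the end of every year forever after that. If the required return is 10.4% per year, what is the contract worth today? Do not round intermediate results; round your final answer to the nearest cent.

PV of 4-year annuity: $7.15 × [1 − (1+0.104)^−4] / 0.104 = 22.46967
Perpetuity value at year 4: $2.29 / 0.104 = 22.01923
PV of perpetuity: 22.01923 / (1+0.104)^4 = 14.82265
Total PV = 22.46967 + 14.82265 = 37.29232

$37.29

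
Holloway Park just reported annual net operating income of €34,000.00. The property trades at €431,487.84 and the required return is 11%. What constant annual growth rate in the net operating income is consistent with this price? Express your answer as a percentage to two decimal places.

P = D₀(1+g)/(r−g) ⇒ P(r−g) = D₀(1+g) ⇒ g(P+D₀) = P·r − D₀
g = (P·r − D₀)/(P + D₀) = (€431,487.84×0.11 − €34,000.00) / (€431,487.84 + €34,000.00) = 0.028924

2.89%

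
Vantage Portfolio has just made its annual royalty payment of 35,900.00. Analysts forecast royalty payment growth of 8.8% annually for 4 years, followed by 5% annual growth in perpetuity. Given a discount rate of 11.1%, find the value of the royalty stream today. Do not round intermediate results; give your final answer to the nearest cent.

704666.82

D_1 = 39059.20000
D_2 = 42496.40960
D_3 = 46236.09364
D_4 = 50304.86989
Terminal value at year 4: TV = D_4×(1+g_2)/(r−g_2) = 52820.11338/0.061 = 865903.49803
P_0 = D_1/(1+r)^1 + D_2/(1+r)^2 + D_3/(1+r)^3 + D_4/(1+r)^4 + TV/(1+r)^4
    = 35156.79568 + 34428.97723 + 33716.22612 + 33018.23044 + 568346.58959 = 704666.81907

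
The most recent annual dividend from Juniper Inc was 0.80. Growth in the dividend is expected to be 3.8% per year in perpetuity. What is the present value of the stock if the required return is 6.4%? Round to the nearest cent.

31.94

D₁ = D₀ × (1 + g) = 0.80 × 1.038 = 0.8304
Growing perpetuity: P = D₁ / (r − g) = 0.8304 / (0.064 − 0.038) = 31.94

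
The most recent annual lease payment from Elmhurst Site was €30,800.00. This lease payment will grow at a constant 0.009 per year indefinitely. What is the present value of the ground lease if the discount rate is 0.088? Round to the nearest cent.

D₁ = D₀ × (1 + g) = €30,800.00 × 1.009 = €31,077.2000
Growing perpetuity: P = D₁ / (r − g) = €31,077.2000 / (0.088 − 0.009) = €393,382.28

€393382.28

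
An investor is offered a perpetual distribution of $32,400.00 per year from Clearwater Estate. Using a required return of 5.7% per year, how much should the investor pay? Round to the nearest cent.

$568421.05

Level perpetuity: PV = C / r = $32,400.00 / 0.057 = $568,421.05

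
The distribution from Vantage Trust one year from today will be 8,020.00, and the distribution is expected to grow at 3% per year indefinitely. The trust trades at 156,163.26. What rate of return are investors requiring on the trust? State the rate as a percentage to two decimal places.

P = D₁/(r − g) ⇒ r = D₁/P + g = 8,020.0000/156,163.26 + 0.03 = 0.051357 + 0.03 = 0.081357

8.14%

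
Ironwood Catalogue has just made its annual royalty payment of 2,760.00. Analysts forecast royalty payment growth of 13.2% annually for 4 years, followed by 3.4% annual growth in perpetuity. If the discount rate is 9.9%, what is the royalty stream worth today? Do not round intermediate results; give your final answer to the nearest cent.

D_1 = 3124.32000
D_2 = 3536.73024
D_3 = 4003.57863
D_4 = 4532.05101
Terminal value at year 4: TV = D_4×(1+g_2)/(r−g_2) = 4686.14075/0.065 = 72094.47301
P_0 = D_1/(1+r)^1 + D_2/(1+r)^2 + D_3/(1+r)^3 + D_4/(1+r)^4 + TV/(1+r)^4
    = 2842.87534 + 2928.23920 + 3016.16631 + 3106.73364 + 49420.96280 = 61314.97730

61314.98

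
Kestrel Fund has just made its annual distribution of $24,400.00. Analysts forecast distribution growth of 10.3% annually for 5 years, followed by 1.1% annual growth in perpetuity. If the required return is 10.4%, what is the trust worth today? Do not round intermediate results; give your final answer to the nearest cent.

$385721.34

D_1 = 26913.20000
D_2 = 29685.25960
D_3 = 32742.84134
D_4 = 36115.35400
D_5 = 39835.23546
Terminal value at year 5: TV = D_5×(1+g_2)/(r−g_2) = 40273.42305/0.093 = 433047.55966
P_0 = D_1/(1+r)^1 + D_2/(1+r)^2 + D_3/(1+r)^3 + D_4/(1+r)^4 + D_5/(1+r)^5 + TV/(1+r)^5
    = 24377.89855 + 24355.81712 + 24333.75569 + 24311.71425 + 24289.69277 + 264052.46653 = 385721.34491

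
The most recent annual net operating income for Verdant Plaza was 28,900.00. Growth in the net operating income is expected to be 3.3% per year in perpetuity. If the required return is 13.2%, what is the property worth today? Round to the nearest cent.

301552.53

D₁ = D₀ × (1 + g) = 28,900.00 × 1.033 = 29,853.7000
Growing perpetuity: P = D₁ / (r − g) = 29,853.7000 / (0.132 − 0.033) = 301,552.53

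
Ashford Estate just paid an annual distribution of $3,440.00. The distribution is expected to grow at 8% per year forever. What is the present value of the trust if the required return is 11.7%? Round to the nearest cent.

D₁ = D₀ × (1 + g) = $3,440.00 × 1.08 = $3,715.2000
Growing perpetuity: P = D₁ / (r − g) = $3,715.2000 / (0.117 − 0.08) = $100,410.81

$100410.81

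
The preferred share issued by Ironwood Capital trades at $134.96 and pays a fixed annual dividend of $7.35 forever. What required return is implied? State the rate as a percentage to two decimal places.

P = C/r ⇒ r = C/P = $7.35/$134.96 = 0.054461

5.45%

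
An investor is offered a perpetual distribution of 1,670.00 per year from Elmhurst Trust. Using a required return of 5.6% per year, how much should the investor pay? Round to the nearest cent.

29821.43

Level perpetuity: PV = C / r = 1,670.00 / 0.056 = 29,821.43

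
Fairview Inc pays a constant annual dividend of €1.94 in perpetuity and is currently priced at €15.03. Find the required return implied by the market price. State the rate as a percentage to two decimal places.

P = C/r ⇒ r = C/P = €1.94/€15.03 = 0.129075

12.91%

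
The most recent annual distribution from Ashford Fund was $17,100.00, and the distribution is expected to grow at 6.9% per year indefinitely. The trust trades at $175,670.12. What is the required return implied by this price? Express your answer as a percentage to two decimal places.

17.31%

D₁ = $17,100.00 × 1.069 = $18,279.9000
P = D₁/(r − g) ⇒ r = D₁/P + g = $18,279.9000/$175,670.12 + 0.069 = 0.104058 + 0.069 = 0.173058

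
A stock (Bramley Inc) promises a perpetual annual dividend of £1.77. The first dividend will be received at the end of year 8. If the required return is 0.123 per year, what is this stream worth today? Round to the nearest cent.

Value at end of year 7: C / r = £1.77 / 0.123 = £14.3902
Discount to today: PV = £14.3902 / (1 + 0.123)^7 = £14.3902 / 2.252466 = £6.39

£6.39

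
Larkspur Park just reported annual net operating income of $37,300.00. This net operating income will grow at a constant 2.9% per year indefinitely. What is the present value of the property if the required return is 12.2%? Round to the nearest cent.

D₁ = D₀ × (1 + g) = $37,300.00 × 1.029 = $38,381.7000
Growing perpetuity: P = D₁ / (r − g) = $38,381.7000 / (0.122 − 0.029) = $412,706.45

$412706.45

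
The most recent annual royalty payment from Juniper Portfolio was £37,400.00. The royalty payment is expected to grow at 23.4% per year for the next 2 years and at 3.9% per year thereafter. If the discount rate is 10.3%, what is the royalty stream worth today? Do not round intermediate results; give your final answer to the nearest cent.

£848605.75

D_1 = 46151.60000
D_2 = 56951.07440
Terminal value at year 2: TV = D_2×(1+g_2)/(r−g_2) = 59172.16630/0.064 = 924565.09846
P_0 = D_1/(1+r)^1 + D_2/(1+r)^2 + TV/(1+r)^2
    = 41841.88577 + 46811.32097 + 759952.53895 = 848605.74569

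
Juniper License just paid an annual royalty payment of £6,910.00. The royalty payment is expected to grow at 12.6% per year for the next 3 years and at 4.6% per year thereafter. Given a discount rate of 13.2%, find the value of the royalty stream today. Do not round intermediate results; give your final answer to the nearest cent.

£103226.57

D_1 = 7780.66000
D_2 = 8761.02316
D_3 = 9864.91208
Terminal value at year 3: TV = D_3×(1+g_2)/(r−g_2) = 10318.69803/0.086 = 119984.86086
P_0 = D_1/(1+r)^1 + D_2/(1+r)^2 + D_3/(1+r)^3 + TV/(1+r)^3
    = 6873.37456 + 6836.94324 + 6800.70503 + 82715.55187 = 103226.57470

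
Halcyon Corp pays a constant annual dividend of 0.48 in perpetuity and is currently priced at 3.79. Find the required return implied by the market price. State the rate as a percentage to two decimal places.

12.66%

P = C/r ⇒ r = C/P = 0.48/3.79 = 0.126649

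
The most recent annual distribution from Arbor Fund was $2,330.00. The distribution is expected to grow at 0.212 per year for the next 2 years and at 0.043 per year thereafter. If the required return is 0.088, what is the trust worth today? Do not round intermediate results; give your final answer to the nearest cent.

D_1 = 2823.96000
D_2 = 3422.63952
Terminal value at year 2: TV = D_2×(1+g_2)/(r−g_2) = 3569.81302/0.045 = 79329.17821
P_0 = D_1/(1+r)^1 + D_2/(1+r)^2 + TV/(1+r)^2
    = 2595.55147 + 2891.36800 + 67015.48494 = 72502.40441

$72502.40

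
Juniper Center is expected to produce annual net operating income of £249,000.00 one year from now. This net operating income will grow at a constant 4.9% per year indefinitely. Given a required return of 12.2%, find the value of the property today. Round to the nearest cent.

£3410958.90

Growing perpetuity: P = D₁ / (r − g) = £249,000.0000 / (0.122 − 0.049) = £3,410,958.90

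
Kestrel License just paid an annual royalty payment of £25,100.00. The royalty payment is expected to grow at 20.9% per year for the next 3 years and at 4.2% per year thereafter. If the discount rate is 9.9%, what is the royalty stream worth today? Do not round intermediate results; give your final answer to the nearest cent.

D_1 = 30345.90000
D_2 = 36688.19310
D_3 = 44356.02546
Terminal value at year 3: TV = D_3×(1+g_2)/(r−g_2) = 46218.97853/0.057 = 810859.27241
P_0 = D_1/(1+r)^1 + D_2/(1+r)^2 + D_3/(1+r)^3 + TV/(1+r)^3
    = 27612.28389 + 30376.02478 + 33416.39122 + 610875.08165 = 702279.78154

£702279.78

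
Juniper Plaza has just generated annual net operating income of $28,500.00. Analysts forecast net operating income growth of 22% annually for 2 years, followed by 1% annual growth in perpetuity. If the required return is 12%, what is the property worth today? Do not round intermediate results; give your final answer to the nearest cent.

D_1 = 34770.00000
D_2 = 42419.40000
Terminal value at year 2: TV = D_2×(1+g_2)/(r−g_2) = 42843.59400/0.11 = 389487.21818
P_0 = D_1/(1+r)^1 + D_2/(1+r)^2 + TV/(1+r)^2
    = 31044.64286 + 33816.48597 + 310496.82572 = 375357.95455

$375357.95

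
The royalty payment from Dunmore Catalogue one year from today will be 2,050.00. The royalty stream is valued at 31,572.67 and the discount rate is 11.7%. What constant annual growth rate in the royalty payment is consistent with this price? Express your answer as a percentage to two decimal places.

P = D₁/(r−g) ⇒ g = r − D₁/P = 0.117 − 2,050.00/31,572.67 = 0.052070

5.21%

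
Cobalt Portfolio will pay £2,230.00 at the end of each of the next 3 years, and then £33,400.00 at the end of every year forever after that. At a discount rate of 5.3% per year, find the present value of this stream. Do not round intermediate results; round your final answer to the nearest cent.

£545779.96

PV of 3-year annuity: £2,230.00 × [1 − (1+0.053)^−3] / 0.053 = 6038.86583
Perpetuity value at year 3: £33,400.00 / 0.053 = 630188.67925
PV of perpetuity: 630188.67925 / (1+0.053)^3 = 539741.09234
Total PV = 6038.86583 + 539741.09234 = 545779.95818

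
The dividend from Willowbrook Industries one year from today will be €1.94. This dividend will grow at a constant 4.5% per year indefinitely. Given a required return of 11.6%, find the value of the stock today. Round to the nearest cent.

Growing perpetuity: P = D₁ / (r − g) = €1.9400 / (0.116 − 0.045) = €27.32

€27.32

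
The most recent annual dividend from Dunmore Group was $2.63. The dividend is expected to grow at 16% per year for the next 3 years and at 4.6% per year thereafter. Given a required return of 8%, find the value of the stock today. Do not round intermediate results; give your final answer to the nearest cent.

D_1 = 3.05080
D_2 = 3.53893
D_3 = 4.10516
Terminal value at year 3: TV = D_3×(1+g_2)/(r−g_2) = 4.29399/0.034 = 126.29393
P_0 = D_1/(1+r)^1 + D_2/(1+r)^2 + D_3/(1+r)^3 + TV/(1+r)^3
    = 2.82481 + 3.03406 + 3.25881 + 100.25619 = 109.37388

$109.37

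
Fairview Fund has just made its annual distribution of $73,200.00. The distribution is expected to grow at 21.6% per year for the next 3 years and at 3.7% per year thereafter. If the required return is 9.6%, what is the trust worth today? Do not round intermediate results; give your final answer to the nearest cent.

D_1 = 89011.20000
D_2 = 108237.61920
D_3 = 131616.94495
Terminal value at year 3: TV = D_3×(1+g_2)/(r−g_2) = 136486.77191/0.059 = 2313335.11712
P_0 = D_1/(1+r)^1 + D_2/(1+r)^2 + D_3/(1+r)^3 + TV/(1+r)^3
    = 81214.59854 + 90106.70787 + 99972.40581 + 1757142.11570 = 2028435.82792

$2028435.83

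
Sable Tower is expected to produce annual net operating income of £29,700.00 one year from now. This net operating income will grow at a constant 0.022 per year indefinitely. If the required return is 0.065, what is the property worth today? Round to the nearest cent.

Growing perpetuity: P = D₁ / (r − g) = £29,700.0000 / (0.065 − 0.022) = £690,697.67

£690697.67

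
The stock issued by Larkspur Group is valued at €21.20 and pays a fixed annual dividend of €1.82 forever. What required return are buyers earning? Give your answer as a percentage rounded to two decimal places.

P = C/r ⇒ r = C/P = €1.82/€21.20 = 0.085849

8.58%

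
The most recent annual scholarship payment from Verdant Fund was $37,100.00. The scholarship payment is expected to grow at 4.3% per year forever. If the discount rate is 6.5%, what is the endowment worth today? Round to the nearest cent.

D₁ = D₀ × (1 + g) = $37,100.00 × 1.043 = $38,695.3000
Growing perpetuity: P = D₁ / (r − g) = $38,695.3000 / (0.065 − 0.043) = $1,758,877.27

$1758877.27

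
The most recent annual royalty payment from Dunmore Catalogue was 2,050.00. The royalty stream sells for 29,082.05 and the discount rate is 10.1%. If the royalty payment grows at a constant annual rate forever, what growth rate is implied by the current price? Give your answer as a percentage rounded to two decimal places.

2.85%

P = D₀(1+g)/(r−g) ⇒ P(r−g) = D₀(1+g) ⇒ g(P+D₀) = P·r − D₀
g = (P·r − D₀)/(P + D₀) = (29,082.05×0.101 − 2,050.00) / (29,082.05 + 2,050.00) = 0.028501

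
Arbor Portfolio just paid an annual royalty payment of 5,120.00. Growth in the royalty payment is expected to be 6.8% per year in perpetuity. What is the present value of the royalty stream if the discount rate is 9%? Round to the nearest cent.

D₁ = D₀ × (1 + g) = 5,120.00 × 1.068 = 5,468.1600
Growing perpetuity: P = D₁ / (r − g) = 5,468.1600 / (0.09 − 0.068) = 248,552.73

248552.73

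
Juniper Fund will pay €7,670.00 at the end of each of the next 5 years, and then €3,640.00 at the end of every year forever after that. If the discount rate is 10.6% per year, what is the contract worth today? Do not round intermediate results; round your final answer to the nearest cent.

PV of 5-year annuity: €7,670.00 × [1 − (1+0.106)^−5] / 0.106 = 28635.09682
Perpetuity value at year 5: €3,640.00 / 0.106 = 34339.62264
PV of perpetuity: 34339.62264 / (1+0.106)^5 = 20750.08517
Total PV = 28635.09682 + 20750.08517 = 49385.18199

€49385.18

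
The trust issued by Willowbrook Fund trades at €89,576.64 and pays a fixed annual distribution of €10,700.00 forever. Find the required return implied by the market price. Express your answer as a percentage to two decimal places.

11.95%

P = C/r ⇒ r = C/P = €10,700.00/€89,576.64 = 0.119451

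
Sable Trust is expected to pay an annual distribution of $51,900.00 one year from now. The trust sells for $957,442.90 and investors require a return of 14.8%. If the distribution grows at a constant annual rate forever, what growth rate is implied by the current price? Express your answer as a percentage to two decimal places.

9.38%

P = D₁/(r−g) ⇒ g = r − D₁/P = 0.148 − $51,900.00/$957,442.90 = 0.093793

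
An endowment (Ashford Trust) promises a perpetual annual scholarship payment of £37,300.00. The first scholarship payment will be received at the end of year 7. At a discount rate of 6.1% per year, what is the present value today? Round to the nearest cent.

£428634.08

Value at end of year 6: C / r = £37,300.00 / 0.061 = £611,475.4098
Discount to today: PV = £611,475.4098 / (1 + 0.061)^6 = £611,475.4098 / 1.426567 = £428,634.08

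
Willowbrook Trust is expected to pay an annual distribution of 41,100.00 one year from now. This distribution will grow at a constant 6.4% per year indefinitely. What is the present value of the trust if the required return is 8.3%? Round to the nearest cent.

2163157.89

Growing perpetuity: P = D₁ / (r − g) = 41,100.0000 / (0.083 − 0.064) = 2,163,157.89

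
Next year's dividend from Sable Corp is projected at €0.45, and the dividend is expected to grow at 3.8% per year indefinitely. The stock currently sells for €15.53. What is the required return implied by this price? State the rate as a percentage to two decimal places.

6.70%

P = D₁/(r − g) ⇒ r = D₁/P + g = €0.4500/€15.53 + 0.038 = 0.028976 + 0.038 = 0.066976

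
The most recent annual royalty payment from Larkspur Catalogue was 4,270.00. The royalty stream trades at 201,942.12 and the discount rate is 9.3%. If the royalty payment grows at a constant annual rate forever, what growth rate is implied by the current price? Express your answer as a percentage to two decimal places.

7.04%

P = D₀(1+g)/(r−g) ⇒ P(r−g) = D₀(1+g) ⇒ g(P+D₀) = P·r − D₀
g = (P·r − D₀)/(P + D₀) = (201,942.12×0.093 − 4,270.00) / (201,942.12 + 4,270.00) = 0.070367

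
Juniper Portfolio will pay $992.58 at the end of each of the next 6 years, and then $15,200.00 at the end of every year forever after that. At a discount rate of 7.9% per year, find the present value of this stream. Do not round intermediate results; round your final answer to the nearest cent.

PV of 6-year annuity: $992.58 × [1 − (1+0.079)^−6] / 0.079 = 4602.53135
Perpetuity value at year 6: $15,200.00 / 0.079 = 192405.06329
PV of perpetuity: 192405.06329 / (1+0.079)^6 = 121923.61434
Total PV = 4602.53135 + 121923.61434 = 126526.14570

$126526.15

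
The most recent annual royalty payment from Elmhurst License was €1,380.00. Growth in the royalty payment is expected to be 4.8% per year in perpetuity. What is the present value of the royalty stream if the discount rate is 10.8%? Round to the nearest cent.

€24104.00

D₁ = D₀ × (1 + g) = €1,380.00 × 1.048 = €1,446.2400
Growing perpetuity: P = D₁ / (r − g) = €1,446.2400 / (0.108 − 0.048) = €24,104.00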